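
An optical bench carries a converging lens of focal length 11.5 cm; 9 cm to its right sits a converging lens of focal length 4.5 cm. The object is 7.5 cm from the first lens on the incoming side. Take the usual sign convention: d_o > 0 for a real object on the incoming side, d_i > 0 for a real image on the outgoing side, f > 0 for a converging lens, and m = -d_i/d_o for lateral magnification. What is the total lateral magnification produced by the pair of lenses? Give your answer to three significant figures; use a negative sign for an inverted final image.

-0.496

Applying the thin-lens equation to the first lens, 1/11.5 = 1/7.5 + 1/d_i1, which gives d_i1 = -21.562 cm.
Its lateral magnification is m_1 = -d_i1/d_o1 = -(-21.562)/7.5 = 2.8750.
With d_i1 < 0 the first image is virtual and lies on the object side; the object distance for lens 2 is d_o2 = 9 - (-21.562) = 30.562 cm.
Applying the thin-lens equation again with f_2 = 4.5 cm and d_o2 = 30.562 cm gives d_i2 = 5.277 cm.
m_2 = -(5.277)/(30.562) = -0.1727.
Overall magnification: m = m_1 m_2 = -0.4964.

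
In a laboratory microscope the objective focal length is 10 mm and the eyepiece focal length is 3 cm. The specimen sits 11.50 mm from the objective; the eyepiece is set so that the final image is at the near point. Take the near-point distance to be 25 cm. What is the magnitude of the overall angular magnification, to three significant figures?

Convert to cm: f_obj = 10 mm = 1 cm; d_o = 11.50 mm = 1.15 cm.
Objective: 1/d_i = 1/f_obj - 1/d_o = 1/1 - 1/1.15 = 0.13043 cm^-1, so d_i = 7.667 cm.
m_obj = -d_i/d_o = -7.667/1.15 = -6.667.
Eyepiece angular magnification (image at near point): M_eye = 1 + D/f_e = 1 + 25/3 = 9.333.
Overall M = m_obj x M_eye = (-6.667)(9.333) = -62.22.
|M| = 62.22.

62.2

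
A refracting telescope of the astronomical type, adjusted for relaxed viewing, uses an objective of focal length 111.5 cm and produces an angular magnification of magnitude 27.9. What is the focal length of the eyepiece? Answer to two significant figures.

4.0 cm

|M| = f_obj/f_eye, so f_eye = f_obj/|M| = 111.5/27.9 = 3.996 cm.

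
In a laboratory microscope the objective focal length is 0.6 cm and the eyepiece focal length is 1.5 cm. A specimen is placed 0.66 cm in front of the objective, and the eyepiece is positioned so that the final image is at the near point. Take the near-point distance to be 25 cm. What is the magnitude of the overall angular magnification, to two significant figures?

Objective: 1/d_i = 1/f_obj - 1/d_o = 1/0.6 - 1/0.66 = 0.15152 cm^-1, so d_i = 6.600 cm.
m_obj = -d_i/d_o = -6.600/0.66 = -10.000.
Eyepiece angular magnification (image at near point): M_eye = 1 + D/f_e = 1 + 25/1.5 = 17.667.
Overall M = m_obj x M_eye = (-10.000)(17.667) = -176.67.
|M| = 176.67.

180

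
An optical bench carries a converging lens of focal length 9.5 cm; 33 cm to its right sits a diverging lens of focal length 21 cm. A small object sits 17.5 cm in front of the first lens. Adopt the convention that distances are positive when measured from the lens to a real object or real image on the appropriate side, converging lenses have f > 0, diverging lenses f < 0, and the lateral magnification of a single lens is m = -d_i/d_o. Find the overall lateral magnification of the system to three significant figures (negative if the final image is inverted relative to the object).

First lens: d_i1 = 1/(1/9.5 - 1/17.5) = 20.781 cm.
m_1 = -(20.781)/17.5 = -1.1875.
That image sits 12.219 cm in front of the second lens, so d_o2 = 12.219 cm.
Second lens: d_i2 = 1/(1/(-21) - 1/(12.219)) = -7.724 cm.
m_2 = -(-7.724)/(12.219) = 0.6322.
The system's lateral magnification is m_1 m_2 = (-1.1875)(0.6322) = -0.7507.

-0.751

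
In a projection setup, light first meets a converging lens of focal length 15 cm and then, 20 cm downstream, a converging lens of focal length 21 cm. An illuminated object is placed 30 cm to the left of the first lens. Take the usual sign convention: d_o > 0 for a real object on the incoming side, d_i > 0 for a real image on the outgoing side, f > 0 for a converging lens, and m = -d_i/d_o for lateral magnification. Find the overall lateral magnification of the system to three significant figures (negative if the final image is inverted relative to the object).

Lens 1: 1/d_i1 = 1/f_1 - 1/d_o1 = 1/15 - 1/30 = 0.03333 cm^-1, so d_i1 = 30.000 cm.
m_1 = -(30.000)/30 = -1.0000.
This image would form 30.000 cm past lens 1, i.e. 10.000 cm beyond lens 2, so it is a virtual object for lens 2: d_o2 = 20 - 30.000 = -10.000 cm.
Lens 2: 1/d_i2 = 1/f_2 - 1/d_o2 = 1/21 - 1/(-10.000) = 0.14762 cm^-1, so d_i2 = 6.774 cm.
m_2 = -(6.774)/(-10.000) = 0.6774.
Total m = m_1 x m_2 = (-1.0000)(0.6774) = -0.6774.

-0.677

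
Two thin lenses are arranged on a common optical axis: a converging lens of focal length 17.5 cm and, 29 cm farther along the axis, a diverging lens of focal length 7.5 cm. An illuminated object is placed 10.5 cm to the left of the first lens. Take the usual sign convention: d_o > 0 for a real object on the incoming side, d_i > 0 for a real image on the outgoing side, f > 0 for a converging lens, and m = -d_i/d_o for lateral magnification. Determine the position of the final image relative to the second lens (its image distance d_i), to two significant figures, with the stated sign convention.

Lens 1: 1/d_i1 = 1/f_1 - 1/d_o1 = 1/17.5 - 1/10.5 = -0.03810 cm^-1, so d_i1 = -26.250 cm.
With d_i1 < 0 the first image is virtual and lies on the object side; the object distance for lens 2 is d_o2 = 29 - (-26.250) = 55.250 cm.
Lens 2: 1/d_i2 = 1/f_2 - 1/d_o2 = 1/(-7.5) - 1/(55.250) = -0.15143 cm^-1, so d_i2 = -6.604 cm.

-6.6 cm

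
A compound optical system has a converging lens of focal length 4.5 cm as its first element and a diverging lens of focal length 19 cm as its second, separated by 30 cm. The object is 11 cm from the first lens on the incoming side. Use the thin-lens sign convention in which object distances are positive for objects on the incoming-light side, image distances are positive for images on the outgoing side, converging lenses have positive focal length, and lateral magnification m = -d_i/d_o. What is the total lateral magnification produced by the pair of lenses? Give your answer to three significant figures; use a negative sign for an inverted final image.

Lens 1: 1/d_i1 = 1/f_1 - 1/d_o1 = 1/4.5 - 1/11 = 0.13131 cm^-1, so d_i1 = 7.615 cm.
m_1 = -(7.615)/11 = -0.6923.
Object distance for lens 2: d_o2 = 30 - 7.615 = 22.385 cm.
Lens 2: 1/d_i2 = 1/f_2 - 1/d_o2 = 1/(-19) - 1/(22.385) = -0.09731 cm^-1, so d_i2 = -10.277 cm.
m_2 = -(-10.277)/(22.385) = 0.4591.
Total m = m_1 x m_2 = (-0.6923)(0.4591) = -0.3178.

-0.318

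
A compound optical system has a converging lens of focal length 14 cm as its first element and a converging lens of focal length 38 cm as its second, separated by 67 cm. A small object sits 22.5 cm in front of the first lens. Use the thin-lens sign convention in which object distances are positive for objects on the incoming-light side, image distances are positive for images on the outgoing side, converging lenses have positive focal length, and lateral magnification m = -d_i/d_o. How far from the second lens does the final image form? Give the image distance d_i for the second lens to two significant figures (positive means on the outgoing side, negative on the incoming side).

-140 cm

First lens: d_i1 = 1/(1/14 - 1/22.5) = 37.059 cm.
That image sits 29.941 cm in front of the second lens, so d_o2 = 29.941 cm.
Second lens: d_i2 = 1/(1/38 - 1/(29.941)) = -141.182 cm.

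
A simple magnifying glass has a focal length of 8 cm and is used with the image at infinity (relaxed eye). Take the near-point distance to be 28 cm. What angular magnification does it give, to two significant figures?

M = D/f = 28/8 = 3.500.

3.5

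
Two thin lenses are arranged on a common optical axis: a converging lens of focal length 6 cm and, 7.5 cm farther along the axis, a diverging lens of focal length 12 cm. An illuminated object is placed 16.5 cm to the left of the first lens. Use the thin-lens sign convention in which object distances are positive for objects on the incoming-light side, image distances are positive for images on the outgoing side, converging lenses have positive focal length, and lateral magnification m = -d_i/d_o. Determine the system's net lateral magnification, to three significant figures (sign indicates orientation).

-0.681

First lens: d_i1 = 1/(1/6 - 1/16.5) = 9.429 cm.
m_1 = -(9.429)/16.5 = -0.5714.
Since 9.429 cm > 7.5 cm, the first image lies past the second lens and serves as a virtual object: d_o2 = L - d_i1 = -1.929 cm.
Second lens: d_i2 = 1/(1/(-12) - 1/(-1.929)) = 2.298 cm.
m_2 = -(2.298)/(-1.929) = 1.1915.
Total m = m_1 x m_2 = (-0.5714)(1.1915) = -0.6809.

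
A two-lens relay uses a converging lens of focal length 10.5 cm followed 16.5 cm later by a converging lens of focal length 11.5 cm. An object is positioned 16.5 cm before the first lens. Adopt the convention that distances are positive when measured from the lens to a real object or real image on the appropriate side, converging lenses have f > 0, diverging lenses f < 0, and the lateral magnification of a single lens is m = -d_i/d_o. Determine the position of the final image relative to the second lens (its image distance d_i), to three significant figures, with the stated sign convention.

First lens: d_i1 = 1/(1/10.5 - 1/16.5) = 28.875 cm.
Since 28.875 cm > 16.5 cm, the first image lies past the second lens and serves as a virtual object: d_o2 = L - d_i1 = -12.375 cm.
Second lens: d_i2 = 1/(1/11.5 - 1/(-12.375)) = 5.961 cm.

5.96 cm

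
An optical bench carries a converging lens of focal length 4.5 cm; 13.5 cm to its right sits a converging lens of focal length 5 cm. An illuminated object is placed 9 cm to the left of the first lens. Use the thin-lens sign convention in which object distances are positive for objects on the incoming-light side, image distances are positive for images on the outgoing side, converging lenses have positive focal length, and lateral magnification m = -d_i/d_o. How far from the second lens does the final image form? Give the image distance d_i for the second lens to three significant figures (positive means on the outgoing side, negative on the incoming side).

Lens 1: 1/d_i1 = 1/f_1 - 1/d_o1 = 1/4.5 - 1/9 = 0.11111 cm^-1, so d_i1 = 9.000 cm.
That image sits 4.500 cm in front of the second lens, so d_o2 = 4.500 cm.
Lens 2: 1/d_i2 = 1/f_2 - 1/d_o2 = 1/5 - 1/(4.500) = -0.02222 cm^-1, so d_i2 = -45.000 cm.

-45.0 cm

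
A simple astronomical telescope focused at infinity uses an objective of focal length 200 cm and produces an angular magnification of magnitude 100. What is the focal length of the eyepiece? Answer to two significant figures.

2.0 cm

|M| = f_obj/f_eye, so f_eye = f_obj/|M| = 200/100.0 = 2.000 cm.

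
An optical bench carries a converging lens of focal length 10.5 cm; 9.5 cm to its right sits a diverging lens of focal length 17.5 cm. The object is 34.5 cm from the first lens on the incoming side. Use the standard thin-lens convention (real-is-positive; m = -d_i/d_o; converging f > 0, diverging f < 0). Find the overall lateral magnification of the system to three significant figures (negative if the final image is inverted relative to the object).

-0.643

First lens: d_i1 = 1/(1/10.5 - 1/34.5) = 15.094 cm.
m_1 = -(15.094)/34.5 = -0.4375.
This image would form 15.094 cm past lens 1, i.e. 5.594 cm beyond lens 2, so it is a virtual object for lens 2: d_o2 = 9.5 - 15.094 = -5.594 cm.
Second lens: d_i2 = 1/(1/(-17.5) - 1/(-5.594)) = 8.222 cm.
m_2 = -(8.222)/(-5.594) = 1.4698.
Overall magnification: m = m_1 m_2 = -0.6430.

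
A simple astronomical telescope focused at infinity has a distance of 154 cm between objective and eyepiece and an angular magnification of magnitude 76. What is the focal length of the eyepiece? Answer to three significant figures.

2.00 cm

In normal adjustment the tube length equals f_obj + f_eye and |M| = f_obj/f_eye.
So f_obj = 76 f_eye and 76 f_eye + f_eye = 154 cm, giving f_eye = 154/77 = 2.000 cm and f_obj = 152.000 cm.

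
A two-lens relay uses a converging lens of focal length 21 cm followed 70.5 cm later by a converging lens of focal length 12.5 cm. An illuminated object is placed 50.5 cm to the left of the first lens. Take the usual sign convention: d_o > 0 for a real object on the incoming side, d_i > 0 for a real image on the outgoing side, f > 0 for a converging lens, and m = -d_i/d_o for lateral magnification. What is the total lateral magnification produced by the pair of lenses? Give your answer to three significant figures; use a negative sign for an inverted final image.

0.404

Applying the thin-lens equation to the first lens, 1/21 = 1/50.5 + 1/d_i1, which gives d_i1 = 35.949 cm.
Its lateral magnification is m_1 = -d_i1/d_o1 = -(35.949)/50.5 = -0.7119.
Object distance for lens 2: d_o2 = 70.5 - 35.949 = 34.551 cm.
Applying the thin-lens equation again with f_2 = 12.5 cm and d_o2 = 34.551 cm gives d_i2 = 19.586 cm.
m_2 = -(19.586)/(34.551) = -0.5669.
The system's lateral magnification is m_1 m_2 = (-0.7119)(-0.5669) = 0.4035.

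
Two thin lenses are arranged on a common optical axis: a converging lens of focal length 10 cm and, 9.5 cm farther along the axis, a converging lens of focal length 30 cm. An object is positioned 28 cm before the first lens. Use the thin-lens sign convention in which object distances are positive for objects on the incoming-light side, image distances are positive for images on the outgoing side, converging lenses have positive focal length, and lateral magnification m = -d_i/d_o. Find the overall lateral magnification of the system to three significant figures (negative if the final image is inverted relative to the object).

-0.462

Applying the thin-lens equation to the first lens, 1/10 = 1/28 + 1/d_i1, which gives d_i1 = 15.556 cm.
Its lateral magnification is m_1 = -d_i1/d_o1 = -(15.556)/28 = -0.5556.
Since 15.556 cm > 9.5 cm, the first image lies past the second lens and serves as a virtual object: d_o2 = L - d_i1 = -6.056 cm.
Applying the thin-lens equation again with f_2 = 30 cm and d_o2 = -6.056 cm gives d_i2 = 5.039 cm.
m_2 = -(5.039)/(-6.056) = 0.8320.
Overall magnification: m = m_1 m_2 = -0.4622.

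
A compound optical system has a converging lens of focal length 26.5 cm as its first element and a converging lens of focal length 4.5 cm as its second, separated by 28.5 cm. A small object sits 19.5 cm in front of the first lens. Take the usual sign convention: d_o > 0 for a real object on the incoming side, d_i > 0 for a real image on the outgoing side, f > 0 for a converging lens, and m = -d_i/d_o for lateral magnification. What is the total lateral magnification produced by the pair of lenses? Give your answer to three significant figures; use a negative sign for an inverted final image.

Lens 1: 1/d_i1 = 1/f_1 - 1/d_o1 = 1/26.5 - 1/19.5 = -0.01355 cm^-1, so d_i1 = -73.821 cm.
m_1 = -(-73.821)/19.5 = 3.7857.
With d_i1 < 0 the first image is virtual and lies on the object side; the object distance for lens 2 is d_o2 = 28.5 - (-73.821) = 102.321 cm.
Lens 2: 1/d_i2 = 1/f_2 - 1/d_o2 = 1/4.5 - 1/(102.321) = 0.21245 cm^-1, so d_i2 = 4.707 cm.
m_2 = -(4.707)/(102.321) = -0.0460.
Total m = m_1 x m_2 = (3.7857)(-0.0460) = -0.1742.

-0.174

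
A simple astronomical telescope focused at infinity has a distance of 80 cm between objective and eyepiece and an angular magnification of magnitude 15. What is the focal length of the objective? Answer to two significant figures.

75 cm

In normal adjustment the tube length equals f_obj + f_eye and |M| = f_obj/f_eye.
So f_obj = 15 f_eye and 15 f_eye + f_eye = 80 cm, giving f_eye = 80/16 = 5.000 cm and f_obj = 75.000 cm.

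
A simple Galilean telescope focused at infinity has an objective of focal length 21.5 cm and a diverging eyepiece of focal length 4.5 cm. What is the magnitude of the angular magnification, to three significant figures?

|M| = f_obj/|f_eye| = 21.5/4.5 = 4.778.

4.78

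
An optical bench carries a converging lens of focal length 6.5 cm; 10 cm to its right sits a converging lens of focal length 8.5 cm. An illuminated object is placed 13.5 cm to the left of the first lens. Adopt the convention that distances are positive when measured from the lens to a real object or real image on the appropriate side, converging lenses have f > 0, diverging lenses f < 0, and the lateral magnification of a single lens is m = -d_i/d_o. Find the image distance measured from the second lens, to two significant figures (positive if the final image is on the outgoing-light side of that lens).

Applying the thin-lens equation to the first lens, 1/6.5 = 1/13.5 + 1/d_i1, which gives d_i1 = 12.536 cm.
This image would form 12.536 cm past lens 1, i.e. 2.536 cm beyond lens 2, so it is a virtual object for lens 2: d_o2 = 10 - 12.536 = -2.536 cm.
Applying the thin-lens equation again with f_2 = 8.5 cm and d_o2 = -2.536 cm gives d_i2 = 1.953 cm.

2.0 cm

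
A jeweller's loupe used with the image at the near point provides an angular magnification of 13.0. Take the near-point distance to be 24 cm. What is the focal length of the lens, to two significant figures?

For the image at the near point, M = 1 + D/f.
f = D/(M - 1) = 24/(13.0 - 1) = 2.000 cm.

2.0 cm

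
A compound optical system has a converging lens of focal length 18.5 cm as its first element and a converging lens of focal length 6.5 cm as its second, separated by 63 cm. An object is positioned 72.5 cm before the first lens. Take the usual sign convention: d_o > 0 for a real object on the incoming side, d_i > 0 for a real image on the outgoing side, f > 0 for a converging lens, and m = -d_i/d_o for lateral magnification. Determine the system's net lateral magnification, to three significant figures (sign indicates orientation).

0.0703

Applying the thin-lens equation to the first lens, 1/18.5 = 1/72.5 + 1/d_i1, which gives d_i1 = 24.838 cm.
Its lateral magnification is m_1 = -d_i1/d_o1 = -(24.838)/72.5 = -0.3426.
Object distance for lens 2: d_o2 = 63 - 24.838 = 38.162 cm.
Applying the thin-lens equation again with f_2 = 6.5 cm and d_o2 = 38.162 cm gives d_i2 = 7.834 cm.
m_2 = -(7.834)/(38.162) = -0.2053.
Total m = m_1 x m_2 = (-0.3426)(-0.2053) = 0.0703.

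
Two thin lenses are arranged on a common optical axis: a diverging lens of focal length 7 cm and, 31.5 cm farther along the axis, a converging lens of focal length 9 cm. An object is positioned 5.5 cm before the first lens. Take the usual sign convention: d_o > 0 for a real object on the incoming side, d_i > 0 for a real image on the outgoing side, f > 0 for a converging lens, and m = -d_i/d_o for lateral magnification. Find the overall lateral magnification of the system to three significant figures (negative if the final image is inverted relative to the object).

-0.197

Applying the thin-lens equation to the first lens, 1/(-7) = 1/5.5 + 1/d_i1, which gives d_i1 = -3.080 cm.
Its lateral magnification is m_1 = -d_i1/d_o1 = -(-3.080)/5.5 = 0.5600.
With d_i1 < 0 the first image is virtual and lies on the object side; the object distance for lens 2 is d_o2 = 31.5 - (-3.080) = 34.580 cm.
Applying the thin-lens equation again with f_2 = 9 cm and d_o2 = 34.580 cm gives d_i2 = 12.167 cm.
m_2 = -(12.167)/(34.580) = -0.3518.
Overall magnification: m = m_1 m_2 = -0.1970.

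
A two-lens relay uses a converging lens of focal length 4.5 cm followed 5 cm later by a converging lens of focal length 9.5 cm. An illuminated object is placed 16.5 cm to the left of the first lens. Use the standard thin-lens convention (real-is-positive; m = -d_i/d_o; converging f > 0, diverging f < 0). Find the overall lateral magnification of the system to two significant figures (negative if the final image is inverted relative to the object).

Applying the thin-lens equation to the first lens, 1/4.5 = 1/16.5 + 1/d_i1, which gives d_i1 = 6.188 cm.
Its lateral magnification is m_1 = -d_i1/d_o1 = -(6.188)/16.5 = -0.3750.
Since 6.188 cm > 5 cm, the first image lies past the second lens and serves as a virtual object: d_o2 = L - d_i1 = -1.188 cm.
Applying the thin-lens equation again with f_2 = 9.5 cm and d_o2 = -1.188 cm gives d_i2 = 1.056 cm.
m_2 = -(1.056)/(-1.188) = 0.8889.
Overall magnification: m = m_1 m_2 = -0.3333.

-0.33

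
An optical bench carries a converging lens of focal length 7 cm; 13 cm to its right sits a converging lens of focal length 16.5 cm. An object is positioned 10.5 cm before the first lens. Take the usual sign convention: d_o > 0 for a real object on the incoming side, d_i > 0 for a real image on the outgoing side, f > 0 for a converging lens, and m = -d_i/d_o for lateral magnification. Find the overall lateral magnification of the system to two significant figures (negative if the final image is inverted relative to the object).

Lens 1: 1/d_i1 = 1/f_1 - 1/d_o1 = 1/7 - 1/10.5 = 0.04762 cm^-1, so d_i1 = 21.000 cm.
m_1 = -(21.000)/10.5 = -2.0000.
Since 21.000 cm > 13 cm, the first image lies past the second lens and serves as a virtual object: d_o2 = L - d_i1 = -8.000 cm.
Lens 2: 1/d_i2 = 1/f_2 - 1/d_o2 = 1/16.5 - 1/(-8.000) = 0.18561 cm^-1, so d_i2 = 5.388 cm.
m_2 = -(5.388)/(-8.000) = 0.6735.
The system's lateral magnification is m_1 m_2 = (-2.0000)(0.6735) = -1.3469.

-1.3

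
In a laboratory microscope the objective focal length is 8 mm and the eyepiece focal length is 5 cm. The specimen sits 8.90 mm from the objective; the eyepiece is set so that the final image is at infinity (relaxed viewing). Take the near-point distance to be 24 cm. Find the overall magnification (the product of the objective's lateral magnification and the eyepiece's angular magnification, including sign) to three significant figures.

-42.7

Convert to cm: f_obj = 8 mm = 0.8 cm; d_o = 8.90 mm = 0.89 cm.
Objective: 1/d_i = 1/f_obj - 1/d_o = 1/0.8 - 1/0.89 = 0.12640 cm^-1, so d_i = 7.911 cm.
m_obj = -d_i/d_o = -7.911/0.89 = -8.889.
Eyepiece angular magnification (image at infinity): M_eye = D/f_e = 24/5 = 4.800.
Overall M = m_obj x M_eye = (-8.889)(4.800) = -42.67.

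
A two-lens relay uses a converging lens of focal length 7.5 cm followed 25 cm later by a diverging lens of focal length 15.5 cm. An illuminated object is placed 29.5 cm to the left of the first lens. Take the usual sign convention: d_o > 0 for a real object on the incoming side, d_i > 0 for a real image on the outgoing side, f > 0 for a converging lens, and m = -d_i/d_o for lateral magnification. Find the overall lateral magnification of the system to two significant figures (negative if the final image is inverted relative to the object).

-0.17

First lens: d_i1 = 1/(1/7.5 - 1/29.5) = 10.057 cm.
m_1 = -(10.057)/29.5 = -0.3409.
The intermediate image is 10.057 cm to the right of lens 1, so d_o2 = L - d_i1 = 25 - 10.057 = 14.943 cm.
Second lens: d_i2 = 1/(1/(-15.5) - 1/(14.943)) = -7.608 cm.
m_2 = -(-7.608)/(14.943) = 0.5091.
The system's lateral magnification is m_1 m_2 = (-0.3409)(0.5091) = -0.1736.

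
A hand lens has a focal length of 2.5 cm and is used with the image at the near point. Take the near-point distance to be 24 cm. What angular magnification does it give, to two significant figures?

11

M = 1 + D/f = 1 + 24/2.5 = 10.600.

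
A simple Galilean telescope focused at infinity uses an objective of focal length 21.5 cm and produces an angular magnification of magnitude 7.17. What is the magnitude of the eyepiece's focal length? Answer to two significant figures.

|M| = f_obj/|f_eye|, so |f_eye| = f_obj/|M| = 21.5/7.17 = 2.999 cm.
(The eyepiece is diverging, so its signed focal length is -2.999 cm.)

3.0 cm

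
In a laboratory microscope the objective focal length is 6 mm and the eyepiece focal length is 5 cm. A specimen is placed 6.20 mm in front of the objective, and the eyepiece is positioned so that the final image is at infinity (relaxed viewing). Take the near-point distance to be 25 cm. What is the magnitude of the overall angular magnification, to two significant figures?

Convert to cm: f_obj = 6 mm = 0.6 cm; d_o = 6.20 mm = 0.62 cm.
Objective: 1/d_i = 1/f_obj - 1/d_o = 1/0.6 - 1/0.62 = 0.05376 cm^-1, so d_i = 18.600 cm.
m_obj = -d_i/d_o = -18.600/0.62 = -30.000.
Eyepiece angular magnification (image at infinity): M_eye = D/f_e = 25/5 = 5.000.
Overall M = m_obj x M_eye = (-30.000)(5.000) = -150.00.
|M| = 150.00.

150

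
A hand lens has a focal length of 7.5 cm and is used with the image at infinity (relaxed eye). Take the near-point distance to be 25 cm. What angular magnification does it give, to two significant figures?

3.3

M = D/f = 25/7.5 = 3.333.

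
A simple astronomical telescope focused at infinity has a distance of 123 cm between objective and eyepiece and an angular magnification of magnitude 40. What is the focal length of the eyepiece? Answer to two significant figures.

3.0 cm

In normal adjustment the tube length equals f_obj + f_eye and |M| = f_obj/f_eye.
So f_obj = 40 f_eye and 40 f_eye + f_eye = 123 cm, giving f_eye = 123/41 = 3.000 cm and f_obj = 120.000 cm.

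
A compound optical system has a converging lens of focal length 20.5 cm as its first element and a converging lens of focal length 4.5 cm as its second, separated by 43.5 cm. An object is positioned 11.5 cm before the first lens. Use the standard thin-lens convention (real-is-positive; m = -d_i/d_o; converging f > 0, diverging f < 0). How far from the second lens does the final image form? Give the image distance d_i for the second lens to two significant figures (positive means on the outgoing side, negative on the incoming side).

First lens: d_i1 = 1/(1/20.5 - 1/11.5) = -26.194 cm.
The intermediate image is virtual, 26.194 cm to the left of lens 1, so d_o2 = L - d_i1 = 43.5 - (-26.194) = 69.694 cm.
Second lens: d_i2 = 1/(1/4.5 - 1/(69.694)) = 4.811 cm.

4.8 cm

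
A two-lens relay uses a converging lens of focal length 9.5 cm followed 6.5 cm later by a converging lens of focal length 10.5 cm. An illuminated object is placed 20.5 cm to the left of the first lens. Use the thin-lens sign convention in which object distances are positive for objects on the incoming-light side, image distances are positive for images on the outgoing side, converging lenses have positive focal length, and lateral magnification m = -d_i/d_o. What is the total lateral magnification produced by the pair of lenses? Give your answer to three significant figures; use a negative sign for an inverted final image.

-0.418

Applying the thin-lens equation to the first lens, 1/9.5 = 1/20.5 + 1/d_i1, which gives d_i1 = 17.705 cm.
Its lateral magnification is m_1 = -d_i1/d_o1 = -(17.705)/20.5 = -0.8636.
This image would form 17.705 cm past lens 1, i.e. 11.205 cm beyond lens 2, so it is a virtual object for lens 2: d_o2 = 6.5 - 17.705 = -11.205 cm.
Applying the thin-lens equation again with f_2 = 10.5 cm and d_o2 = -11.205 cm gives d_i2 = 5.420 cm.
m_2 = -(5.420)/(-11.205) = 0.4838.
Overall magnification: m = m_1 m_2 = -0.4178.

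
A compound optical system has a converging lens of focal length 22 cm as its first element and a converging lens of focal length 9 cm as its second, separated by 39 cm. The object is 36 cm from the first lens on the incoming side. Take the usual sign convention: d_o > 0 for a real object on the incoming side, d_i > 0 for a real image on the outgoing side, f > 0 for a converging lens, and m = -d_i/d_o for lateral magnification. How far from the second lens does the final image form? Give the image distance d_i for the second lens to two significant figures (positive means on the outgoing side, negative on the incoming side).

6.0 cm

Lens 1: 1/d_i1 = 1/f_1 - 1/d_o1 = 1/22 - 1/36 = 0.01768 cm^-1, so d_i1 = 56.571 cm.
This image would form 56.571 cm past lens 1, i.e. 17.571 cm beyond lens 2, so it is a virtual object for lens 2: d_o2 = 39 - 56.571 = -17.571 cm.
Lens 2: 1/d_i2 = 1/f_2 - 1/d_o2 = 1/9 - 1/(-17.571) = 0.16802 cm^-1, so d_i2 = 5.952 cm.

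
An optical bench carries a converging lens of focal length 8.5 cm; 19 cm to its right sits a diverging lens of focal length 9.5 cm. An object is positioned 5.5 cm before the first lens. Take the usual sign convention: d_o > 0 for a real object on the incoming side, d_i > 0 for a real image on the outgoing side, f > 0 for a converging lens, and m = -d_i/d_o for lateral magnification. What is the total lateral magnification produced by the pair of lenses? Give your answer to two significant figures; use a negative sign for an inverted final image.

Applying the thin-lens equation to the first lens, 1/8.5 = 1/5.5 + 1/d_i1, which gives d_i1 = -15.583 cm.
Its lateral magnification is m_1 = -d_i1/d_o1 = -(-15.583)/5.5 = 2.8333.
The intermediate image is virtual, 15.583 cm to the left of lens 1, so d_o2 = L - d_i1 = 19 - (-15.583) = 34.583 cm.
Applying the thin-lens equation again with f_2 = -9.5 cm and d_o2 = 34.583 cm gives d_i2 = -7.453 cm.
m_2 = -(-7.453)/(34.583) = 0.2155.
Overall magnification: m = m_1 m_2 = 0.6106.

0.61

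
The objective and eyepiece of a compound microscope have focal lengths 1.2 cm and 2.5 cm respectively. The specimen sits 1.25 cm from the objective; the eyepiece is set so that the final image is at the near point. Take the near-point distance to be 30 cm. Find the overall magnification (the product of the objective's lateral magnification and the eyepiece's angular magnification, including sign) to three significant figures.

-312

Objective: 1/d_i = 1/f_obj - 1/d_o = 1/1.2 - 1/1.25 = 0.03333 cm^-1, so d_i = 30.000 cm.
m_obj = -d_i/d_o = -30.000/1.25 = -24.000.
Eyepiece angular magnification (image at near point): M_eye = 1 + D/f_e = 1 + 30/2.5 = 13.000.
Overall M = m_obj x M_eye = (-24.000)(13.000) = -312.00.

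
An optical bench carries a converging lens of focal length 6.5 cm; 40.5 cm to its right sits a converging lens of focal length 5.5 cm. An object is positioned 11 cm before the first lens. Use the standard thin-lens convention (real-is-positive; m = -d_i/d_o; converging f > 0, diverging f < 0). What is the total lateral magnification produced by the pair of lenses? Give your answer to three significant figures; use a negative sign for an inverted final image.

First lens: d_i1 = 1/(1/6.5 - 1/11) = 15.889 cm.
m_1 = -(15.889)/11 = -1.4444.
That image sits 24.611 cm in front of the second lens, so d_o2 = 24.611 cm.
Second lens: d_i2 = 1/(1/5.5 - 1/(24.611)) = 7.083 cm.
m_2 = -(7.083)/(24.611) = -0.2878.
Total m = m_1 x m_2 = (-1.4444)(-0.2878) = 0.4157.

0.416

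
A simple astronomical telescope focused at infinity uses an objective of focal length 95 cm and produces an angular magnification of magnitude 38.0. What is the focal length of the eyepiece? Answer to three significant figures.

|M| = f_obj/f_eye, so f_eye = f_obj/|M| = 95/38.0 = 2.500 cm.

2.50 cm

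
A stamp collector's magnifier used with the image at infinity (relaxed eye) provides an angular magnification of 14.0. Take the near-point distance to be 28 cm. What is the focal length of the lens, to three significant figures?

For the image at infinity, M = D/f.
f = D/M = 28/14.0 = 2.000 cm.

2.00 cm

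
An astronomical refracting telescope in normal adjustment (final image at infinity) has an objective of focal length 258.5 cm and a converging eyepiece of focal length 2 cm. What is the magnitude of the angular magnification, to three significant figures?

129

|M| = f_obj/|f_eye| = 258.5/2 = 129.250.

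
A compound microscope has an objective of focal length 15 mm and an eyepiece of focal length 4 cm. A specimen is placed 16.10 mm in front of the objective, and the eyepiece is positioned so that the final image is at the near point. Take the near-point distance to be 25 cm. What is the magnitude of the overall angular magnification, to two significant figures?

Convert to cm: f_obj = 15 mm = 1.5 cm; d_o = 16.10 mm = 1.61 cm.
Objective: 1/d_i = 1/f_obj - 1/d_o = 1/1.5 - 1/1.61 = 0.04555 cm^-1, so d_i = 21.955 cm.
m_obj = -d_i/d_o = -21.955/1.61 = -13.636.
Eyepiece angular magnification (image at near point): M_eye = 1 + D/f_e = 1 + 25/4 = 7.250.
Overall M = m_obj x M_eye = (-13.636)(7.250) = -98.86.
|M| = 98.86.

99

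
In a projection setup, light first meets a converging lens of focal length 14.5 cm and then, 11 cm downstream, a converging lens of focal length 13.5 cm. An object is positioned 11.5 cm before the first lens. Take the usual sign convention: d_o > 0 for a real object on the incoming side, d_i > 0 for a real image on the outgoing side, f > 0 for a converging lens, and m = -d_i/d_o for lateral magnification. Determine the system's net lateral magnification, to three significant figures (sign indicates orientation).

First lens: d_i1 = 1/(1/14.5 - 1/11.5) = -55.583 cm.
m_1 = -(-55.583)/11.5 = 4.8333.
With d_i1 < 0 the first image is virtual and lies on the object side; the object distance for lens 2 is d_o2 = 11 - (-55.583) = 66.583 cm.
Second lens: d_i2 = 1/(1/13.5 - 1/(66.583)) = 16.933 cm.
m_2 = -(16.933)/(66.583) = -0.2543.
Overall magnification: m = m_1 m_2 = -1.2292.

-1.23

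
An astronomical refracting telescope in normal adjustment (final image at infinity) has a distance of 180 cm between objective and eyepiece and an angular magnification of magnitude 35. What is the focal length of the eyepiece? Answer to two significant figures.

In normal adjustment the tube length equals f_obj + f_eye and |M| = f_obj/f_eye.
So f_obj = 35 f_eye and 35 f_eye + f_eye = 180 cm, giving f_eye = 180/36 = 5.000 cm and f_obj = 175.000 cm.

5.0 cm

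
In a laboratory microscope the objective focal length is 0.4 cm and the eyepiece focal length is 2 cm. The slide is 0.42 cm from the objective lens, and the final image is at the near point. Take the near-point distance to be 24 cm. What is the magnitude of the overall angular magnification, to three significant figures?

Objective: 1/d_i = 1/f_obj - 1/d_o = 1/0.4 - 1/0.42 = 0.11905 cm^-1, so d_i = 8.400 cm.
m_obj = -d_i/d_o = -8.400/0.42 = -20.000.
Eyepiece angular magnification (image at near point): M_eye = 1 + D/f_e = 1 + 24/2 = 13.000.
Overall M = m_obj x M_eye = (-20.000)(13.000) = -260.00.
|M| = 260.00.

260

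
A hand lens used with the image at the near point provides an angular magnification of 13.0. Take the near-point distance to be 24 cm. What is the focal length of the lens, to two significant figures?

2.0 cm

For the image at the near point, M = 1 + D/f.
f = D/(M - 1) = 24/(13.0 - 1) = 2.000 cm.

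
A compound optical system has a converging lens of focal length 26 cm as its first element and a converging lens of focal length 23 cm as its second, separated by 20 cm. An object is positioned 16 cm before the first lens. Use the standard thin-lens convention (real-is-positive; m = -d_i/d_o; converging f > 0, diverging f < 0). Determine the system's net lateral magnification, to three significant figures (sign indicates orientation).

Applying the thin-lens equation to the first lens, 1/26 = 1/16 + 1/d_i1, which gives d_i1 = -41.600 cm.
Its lateral magnification is m_1 = -d_i1/d_o1 = -(-41.600)/16 = 2.6000.
With d_i1 < 0 the first image is virtual and lies on the object side; the object distance for lens 2 is d_o2 = 20 - (-41.600) = 61.600 cm.
Applying the thin-lens equation again with f_2 = 23 cm and d_o2 = 61.600 cm gives d_i2 = 36.705 cm.
m_2 = -(36.705)/(61.600) = -0.5959.
The system's lateral magnification is m_1 m_2 = (2.6000)(-0.5959) = -1.5492.

-1.55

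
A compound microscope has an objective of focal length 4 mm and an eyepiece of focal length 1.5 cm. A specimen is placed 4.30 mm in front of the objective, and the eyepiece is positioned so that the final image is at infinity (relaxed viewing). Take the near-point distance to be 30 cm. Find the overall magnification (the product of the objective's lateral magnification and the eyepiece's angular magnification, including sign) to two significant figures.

-270

Convert to cm: f_obj = 4 mm = 0.4 cm; d_o = 4.30 mm = 0.43 cm.
Objective: 1/d_i = 1/f_obj - 1/d_o = 1/0.4 - 1/0.43 = 0.17442 cm^-1, so d_i = 5.733 cm.
m_obj = -d_i/d_o = -5.733/0.43 = -13.333.
Eyepiece angular magnification (image at infinity): M_eye = D/f_e = 30/1.5 = 20.000.
Overall M = m_obj x M_eye = (-13.333)(20.000) = -266.67.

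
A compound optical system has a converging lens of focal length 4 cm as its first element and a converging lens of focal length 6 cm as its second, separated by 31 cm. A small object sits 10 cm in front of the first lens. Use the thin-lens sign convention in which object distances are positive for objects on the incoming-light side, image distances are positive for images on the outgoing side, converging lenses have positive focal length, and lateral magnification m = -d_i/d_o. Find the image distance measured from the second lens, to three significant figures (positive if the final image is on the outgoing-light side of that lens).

Lens 1: 1/d_i1 = 1/f_1 - 1/d_o1 = 1/4 - 1/10 = 0.15000 cm^-1, so d_i1 = 6.667 cm.
Object distance for lens 2: d_o2 = 31 - 6.667 = 24.333 cm.
Lens 2: 1/d_i2 = 1/f_2 - 1/d_o2 = 1/6 - 1/(24.333) = 0.12557 cm^-1, so d_i2 = 7.964 cm.

7.96 cm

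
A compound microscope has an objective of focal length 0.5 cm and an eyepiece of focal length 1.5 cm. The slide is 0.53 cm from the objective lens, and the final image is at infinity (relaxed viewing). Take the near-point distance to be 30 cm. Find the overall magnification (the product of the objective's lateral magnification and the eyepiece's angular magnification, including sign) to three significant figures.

-333

Objective: 1/d_i = 1/f_obj - 1/d_o = 1/0.5 - 1/0.53 = 0.11321 cm^-1, so d_i = 8.833 cm.
m_obj = -d_i/d_o = -8.833/0.53 = -16.667.
Eyepiece angular magnification (image at infinity): M_eye = D/f_e = 30/1.5 = 20.000.
Overall M = m_obj x M_eye = (-16.667)(20.000) = -333.33.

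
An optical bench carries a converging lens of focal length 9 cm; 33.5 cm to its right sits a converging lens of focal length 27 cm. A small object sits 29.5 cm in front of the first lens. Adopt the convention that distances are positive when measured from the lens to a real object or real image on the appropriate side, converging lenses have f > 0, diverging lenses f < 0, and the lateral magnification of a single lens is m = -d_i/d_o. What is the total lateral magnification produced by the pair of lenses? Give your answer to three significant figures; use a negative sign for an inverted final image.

Lens 1: 1/d_i1 = 1/f_1 - 1/d_o1 = 1/9 - 1/29.5 = 0.07721 cm^-1, so d_i1 = 12.951 cm.
m_1 = -(12.951)/29.5 = -0.4390.
That image sits 20.549 cm in front of the second lens, so d_o2 = 20.549 cm.
Lens 2: 1/d_i2 = 1/f_2 - 1/d_o2 = 1/27 - 1/(20.549) = -0.01163 cm^-1, so d_i2 = -86.002 cm.
m_2 = -(-86.002)/(20.549) = 4.1853.
Overall magnification: m = m_1 m_2 = -1.8374.

-1.84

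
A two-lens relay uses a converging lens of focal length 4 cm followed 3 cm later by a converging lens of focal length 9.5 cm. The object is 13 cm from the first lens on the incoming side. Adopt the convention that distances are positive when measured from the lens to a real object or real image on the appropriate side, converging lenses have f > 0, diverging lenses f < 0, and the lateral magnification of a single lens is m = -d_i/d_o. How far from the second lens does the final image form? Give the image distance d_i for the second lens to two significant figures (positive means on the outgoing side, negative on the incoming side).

2.1 cm

Applying the thin-lens equation to the first lens, 1/4 = 1/13 + 1/d_i1, which gives d_i1 = 5.778 cm.
Since 5.778 cm > 3 cm, the first image lies past the second lens and serves as a virtual object: d_o2 = L - d_i1 = -2.778 cm.
Applying the thin-lens equation again with f_2 = 9.5 cm and d_o2 = -2.778 cm gives d_i2 = 2.149 cm.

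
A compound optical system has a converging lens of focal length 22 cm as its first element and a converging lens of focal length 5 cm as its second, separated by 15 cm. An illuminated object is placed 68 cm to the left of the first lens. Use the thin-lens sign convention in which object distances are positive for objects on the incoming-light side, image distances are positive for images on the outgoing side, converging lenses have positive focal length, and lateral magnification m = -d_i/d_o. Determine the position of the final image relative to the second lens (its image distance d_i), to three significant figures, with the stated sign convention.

Applying the thin-lens equation to the first lens, 1/22 = 1/68 + 1/d_i1, which gives d_i1 = 32.522 cm.
Since 32.522 cm > 15 cm, the first image lies past the second lens and serves as a virtual object: d_o2 = L - d_i1 = -17.522 cm.
Applying the thin-lens equation again with f_2 = 5 cm and d_o2 = -17.522 cm gives d_i2 = 3.890 cm.

3.89 cm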